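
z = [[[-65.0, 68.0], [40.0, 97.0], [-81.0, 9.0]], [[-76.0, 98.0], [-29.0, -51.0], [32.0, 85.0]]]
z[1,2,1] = 85.0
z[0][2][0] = -81.0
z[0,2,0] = -81.0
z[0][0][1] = 68.0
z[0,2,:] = [-81.0, 9.0]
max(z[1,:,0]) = 32.0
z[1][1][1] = -51.0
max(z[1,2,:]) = 85.0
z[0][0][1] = 68.0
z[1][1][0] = -29.0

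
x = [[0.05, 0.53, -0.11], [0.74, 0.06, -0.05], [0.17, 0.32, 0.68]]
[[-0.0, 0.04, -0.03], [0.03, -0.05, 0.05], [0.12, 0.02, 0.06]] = x@ [[0.05, -0.08, 0.08], [0.02, 0.09, -0.05], [0.15, 0.00, 0.09]]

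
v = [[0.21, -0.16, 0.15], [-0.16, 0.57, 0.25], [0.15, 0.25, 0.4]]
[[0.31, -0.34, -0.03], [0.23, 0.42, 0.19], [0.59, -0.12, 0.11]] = v @ [[0.85, -2.37, -0.75], [0.18, -0.26, -0.18], [1.04, 0.76, 0.68]]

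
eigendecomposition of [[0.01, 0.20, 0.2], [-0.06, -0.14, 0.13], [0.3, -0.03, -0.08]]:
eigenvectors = [[-0.72+0.00j, (-0.02+0.41j), -0.02-0.41j], [(-0.12+0j), (-0.65+0j), (-0.65-0j)], [-0.68+0.00j, (0.4-0.5j), 0.40+0.50j]]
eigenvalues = [(0.23+0j), (-0.22+0.14j), (-0.22-0.14j)]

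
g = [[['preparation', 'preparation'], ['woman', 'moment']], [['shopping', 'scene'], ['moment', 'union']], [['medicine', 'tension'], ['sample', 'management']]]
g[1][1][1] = 'union'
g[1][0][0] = 'shopping'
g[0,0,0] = 'preparation'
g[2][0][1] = 'tension'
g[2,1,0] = 'sample'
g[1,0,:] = ['shopping', 'scene']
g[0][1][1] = 'moment'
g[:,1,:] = [['woman', 'moment'], ['moment', 'union'], ['sample', 'management']]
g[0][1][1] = 'moment'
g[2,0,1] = 'tension'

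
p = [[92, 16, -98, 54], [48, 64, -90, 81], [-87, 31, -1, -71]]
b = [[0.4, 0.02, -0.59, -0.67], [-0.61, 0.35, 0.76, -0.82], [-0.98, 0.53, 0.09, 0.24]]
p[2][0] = -87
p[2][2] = -1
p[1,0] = 48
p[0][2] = -98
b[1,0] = -0.61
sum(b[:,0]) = -1.192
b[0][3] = -0.674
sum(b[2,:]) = -0.122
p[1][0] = 48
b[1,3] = -0.817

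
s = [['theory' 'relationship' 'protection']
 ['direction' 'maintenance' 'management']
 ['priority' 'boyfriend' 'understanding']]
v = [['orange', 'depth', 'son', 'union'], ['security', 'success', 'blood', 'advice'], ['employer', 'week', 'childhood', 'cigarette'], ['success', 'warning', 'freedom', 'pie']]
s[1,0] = 'direction'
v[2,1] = 'week'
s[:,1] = ['relationship', 'maintenance', 'boyfriend']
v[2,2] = 'childhood'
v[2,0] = 'employer'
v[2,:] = ['employer', 'week', 'childhood', 'cigarette']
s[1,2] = 'management'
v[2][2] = 'childhood'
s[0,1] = 'relationship'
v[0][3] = 'union'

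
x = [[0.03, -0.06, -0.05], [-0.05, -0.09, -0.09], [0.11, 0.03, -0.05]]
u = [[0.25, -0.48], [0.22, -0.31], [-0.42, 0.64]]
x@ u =[[0.02, -0.03],[0.01, -0.01],[0.06, -0.09]]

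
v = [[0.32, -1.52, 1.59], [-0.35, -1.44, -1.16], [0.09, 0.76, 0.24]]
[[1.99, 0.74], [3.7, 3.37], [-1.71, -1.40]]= v@[[2.17, -1.83], [-2.12, -1.45], [-1.21, -0.55]]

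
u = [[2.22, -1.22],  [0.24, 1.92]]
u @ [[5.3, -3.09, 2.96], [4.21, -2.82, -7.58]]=[[6.63, -3.42, 15.82], [9.36, -6.16, -13.84]]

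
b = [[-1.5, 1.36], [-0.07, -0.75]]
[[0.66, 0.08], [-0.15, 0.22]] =b@[[-0.24, -0.29], [0.22, -0.26]]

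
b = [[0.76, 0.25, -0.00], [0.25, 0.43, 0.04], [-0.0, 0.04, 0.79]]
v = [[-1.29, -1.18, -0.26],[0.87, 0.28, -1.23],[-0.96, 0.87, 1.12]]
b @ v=[[-0.76, -0.83, -0.51],  [0.01, -0.14, -0.55],  [-0.72, 0.7, 0.84]]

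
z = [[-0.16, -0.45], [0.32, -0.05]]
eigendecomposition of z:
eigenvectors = [[0.76+0.00j, (0.76-0j)],[(-0.09-0.64j), (-0.09+0.64j)]]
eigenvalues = [(-0.11+0.38j), (-0.11-0.38j)]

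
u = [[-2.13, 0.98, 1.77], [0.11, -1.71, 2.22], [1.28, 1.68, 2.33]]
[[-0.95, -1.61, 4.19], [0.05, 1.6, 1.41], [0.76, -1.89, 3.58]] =u @[[0.49, 0.16, -0.55], [0.04, -1.08, 0.79], [0.03, -0.12, 1.27]]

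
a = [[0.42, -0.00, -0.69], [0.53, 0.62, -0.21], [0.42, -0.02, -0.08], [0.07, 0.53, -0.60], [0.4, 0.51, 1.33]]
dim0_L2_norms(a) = [0.89, 0.96, 1.63]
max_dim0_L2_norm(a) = 1.63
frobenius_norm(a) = 2.09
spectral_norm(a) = 1.64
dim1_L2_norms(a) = [0.81, 0.84, 0.43, 0.8, 1.48]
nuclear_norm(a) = 3.36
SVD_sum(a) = [[-0.05, -0.1, -0.64], [-0.01, -0.01, -0.07], [-0.00, -0.01, -0.05], [-0.04, -0.08, -0.50], [0.1, 0.22, 1.4]] + [[0.26, 0.28, -0.06], [0.56, 0.61, -0.14], [0.19, 0.20, -0.05], [0.35, 0.38, -0.09], [0.28, 0.31, -0.07]] + [[0.2, -0.19, 0.01], [-0.03, 0.02, -0.00], [0.24, -0.21, 0.02], [-0.25, 0.22, -0.02], [0.01, -0.01, 0.0]]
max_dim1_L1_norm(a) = 2.24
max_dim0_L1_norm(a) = 2.91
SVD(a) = [[0.4, -0.33, -0.51], [0.04, -0.71, 0.07], [0.03, -0.24, -0.59], [0.31, -0.45, 0.62], [-0.86, -0.36, -0.03]] @ diag([1.6417934390658442, 1.1800877645791796, 0.5401917912472027]) @ [[-0.07, -0.15, -0.99], [-0.67, -0.72, 0.16], [-0.74, 0.67, -0.05]]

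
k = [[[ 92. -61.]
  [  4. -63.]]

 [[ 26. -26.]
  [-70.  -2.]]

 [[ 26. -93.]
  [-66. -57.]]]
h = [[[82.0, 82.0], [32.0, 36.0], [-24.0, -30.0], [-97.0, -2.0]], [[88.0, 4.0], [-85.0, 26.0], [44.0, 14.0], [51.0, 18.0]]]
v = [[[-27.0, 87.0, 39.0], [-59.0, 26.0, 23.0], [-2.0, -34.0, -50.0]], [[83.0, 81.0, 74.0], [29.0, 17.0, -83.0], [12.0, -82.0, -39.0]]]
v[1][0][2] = 74.0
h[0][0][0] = 82.0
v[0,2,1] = -34.0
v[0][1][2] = 23.0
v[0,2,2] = -50.0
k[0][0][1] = -61.0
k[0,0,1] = -61.0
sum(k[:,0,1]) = -180.0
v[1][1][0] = 29.0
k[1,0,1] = -26.0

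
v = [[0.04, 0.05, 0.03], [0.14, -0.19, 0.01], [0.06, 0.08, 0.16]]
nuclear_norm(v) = 0.47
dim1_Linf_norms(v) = [0.05, 0.19, 0.16]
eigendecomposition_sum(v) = [[-0.02, 0.03, 0.00],[0.11, -0.20, -0.00],[-0.02, 0.04, 0.00]] + [[0.03, 0.00, -0.01], [0.02, 0.0, -0.00], [-0.03, -0.00, 0.01]] + [[0.03,0.01,0.04], [0.01,0.01,0.02], [0.11,0.05,0.15]]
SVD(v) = [[0.13, 0.28, -0.95], [-0.95, 0.31, -0.03], [0.29, 0.91, 0.31]] @ diag([0.24049039530142446, 0.19309726396733196, 0.03574655810137674]) @ [[-0.46, 0.87, 0.17], [0.56, 0.14, 0.81], [-0.68, -0.47, 0.56]]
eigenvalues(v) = [-0.22, 0.04, 0.18]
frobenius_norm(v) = 0.31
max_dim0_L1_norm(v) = 0.32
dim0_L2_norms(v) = [0.16, 0.21, 0.16]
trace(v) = 0.01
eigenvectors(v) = [[0.17, -0.69, 0.24],[-0.97, -0.39, 0.12],[0.18, 0.61, 0.96]]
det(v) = -0.00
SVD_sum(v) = [[-0.01,0.03,0.00], [0.11,-0.20,-0.04], [-0.03,0.06,0.01]] + [[0.03, 0.01, 0.04],[0.03, 0.01, 0.05],[0.10, 0.03, 0.14]] + [[0.02, 0.02, -0.02], [0.0, 0.00, -0.0], [-0.01, -0.01, 0.01]]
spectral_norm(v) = 0.24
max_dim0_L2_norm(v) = 0.21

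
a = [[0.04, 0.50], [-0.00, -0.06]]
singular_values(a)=[0.51, 0.0]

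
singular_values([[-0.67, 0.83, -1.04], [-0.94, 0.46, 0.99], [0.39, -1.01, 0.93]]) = [2.05, 1.44, 0.24]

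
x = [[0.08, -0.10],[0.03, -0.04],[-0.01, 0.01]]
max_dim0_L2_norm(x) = 0.11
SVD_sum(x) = [[0.08, -0.1], [0.03, -0.04], [-0.01, 0.01]] + [[0.0, 0.0], [-0.0, -0.00], [-0.00, -0.00]]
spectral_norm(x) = 0.14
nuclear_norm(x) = 0.14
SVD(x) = [[-0.93, 0.17], [-0.36, -0.65], [0.10, -0.74]] @ diag([0.13818569678176826, 0.00217099169441378]) @ [[-0.62, 0.78], [0.78, 0.62]]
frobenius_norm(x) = 0.14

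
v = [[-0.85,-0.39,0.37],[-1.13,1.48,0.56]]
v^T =[[-0.85,-1.13], [-0.39,1.48], [0.37,0.56]]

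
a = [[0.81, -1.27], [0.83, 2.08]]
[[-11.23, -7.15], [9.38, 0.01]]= a@[[-4.18,  -5.43], [6.18,  2.17]]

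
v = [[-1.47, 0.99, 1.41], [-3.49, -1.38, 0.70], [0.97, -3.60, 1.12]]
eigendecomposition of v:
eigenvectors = [[(-0.17+0.44j), (-0.17-0.44j), (0.33+0j)], [(-0.68+0j), (-0.68-0j), -0.15+0.00j], [-0.34-0.45j, (-0.34+0.45j), 0.93+0.00j]]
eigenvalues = [(-1.88+2.75j), (-1.88-2.75j), (2.04+0j)]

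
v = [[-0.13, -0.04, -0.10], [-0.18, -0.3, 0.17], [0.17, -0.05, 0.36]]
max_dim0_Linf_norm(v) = 0.36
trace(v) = -0.07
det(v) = 0.00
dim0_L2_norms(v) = [0.28, 0.31, 0.41]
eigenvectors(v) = [[0.2, 0.65, -0.25],[0.98, -0.67, 0.33],[0.02, -0.37, 0.91]]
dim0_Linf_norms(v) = [0.18, 0.3, 0.36]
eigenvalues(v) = [-0.33, -0.03, 0.3]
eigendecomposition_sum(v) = [[-0.06, -0.06, 0.01], [-0.27, -0.28, 0.03], [-0.01, -0.01, 0.0]] + [[-0.03, 0.01, -0.01], [0.03, -0.01, 0.01], [0.02, -0.00, 0.01]] + [[-0.04, 0.01, -0.1], [0.06, -0.01, 0.13], [0.16, -0.04, 0.35]]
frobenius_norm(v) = 0.58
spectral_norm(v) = 0.46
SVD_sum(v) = [[-0.01, 0.04, -0.08], [0.03, -0.12, 0.23], [0.04, -0.16, 0.32]] + [[-0.11, -0.09, -0.03],[-0.21, -0.18, -0.06],[0.13, 0.11, 0.04]] + [[-0.01, 0.01, 0.01], [0.0, -0.00, -0.00], [-0.0, 0.0, 0.00]]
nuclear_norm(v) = 0.84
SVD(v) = [[0.19, 0.40, 0.90], [-0.58, 0.78, -0.22], [-0.79, -0.48, 0.38]] @ diag([0.4557272556939953, 0.3643408465885934, 0.01919416381942637]) @ [[-0.12, 0.45, -0.88], [-0.75, -0.62, -0.22], [-0.65, 0.64, 0.41]]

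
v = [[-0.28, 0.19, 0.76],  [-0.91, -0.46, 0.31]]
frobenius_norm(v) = 1.35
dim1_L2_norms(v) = [0.83, 1.07]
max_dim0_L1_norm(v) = 1.19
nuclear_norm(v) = 1.85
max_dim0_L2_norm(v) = 0.95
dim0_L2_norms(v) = [0.95, 0.5, 0.82]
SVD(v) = [[-0.51, -0.86], [-0.86, 0.51]] @ diag([1.1721683834723498, 0.6737368037949378]) @ [[0.79, 0.26, -0.56], [-0.33, -0.59, -0.74]]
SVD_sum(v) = [[-0.47, -0.15, 0.33], [-0.8, -0.26, 0.56]] + [[0.19,0.34,0.43],[-0.11,-0.20,-0.25]]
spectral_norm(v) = 1.17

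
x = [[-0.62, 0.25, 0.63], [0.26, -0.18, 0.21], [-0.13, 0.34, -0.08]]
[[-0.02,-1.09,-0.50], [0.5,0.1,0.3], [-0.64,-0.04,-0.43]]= x @ [[0.16, 1.06, 0.38],[-1.63, 0.12, -1.1],[0.77, -0.73, 0.02]]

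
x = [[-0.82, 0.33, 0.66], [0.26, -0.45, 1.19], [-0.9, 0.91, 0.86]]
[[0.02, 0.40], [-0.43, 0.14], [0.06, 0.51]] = x @ [[-0.18,-0.3], [0.14,0.06], [-0.27,0.21]]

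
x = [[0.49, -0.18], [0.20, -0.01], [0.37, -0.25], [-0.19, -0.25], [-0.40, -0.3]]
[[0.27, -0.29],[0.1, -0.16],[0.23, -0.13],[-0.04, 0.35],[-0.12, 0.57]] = x@[[0.47, -0.86], [-0.21, -0.74]]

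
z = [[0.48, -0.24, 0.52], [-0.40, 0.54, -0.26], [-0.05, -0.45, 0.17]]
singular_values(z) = [1.05, 0.42, 0.17]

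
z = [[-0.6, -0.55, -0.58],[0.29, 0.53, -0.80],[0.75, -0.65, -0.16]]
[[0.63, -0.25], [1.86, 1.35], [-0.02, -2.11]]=z@[[0.14, -1.03], [0.65, 2.21], [-1.84, -0.60]]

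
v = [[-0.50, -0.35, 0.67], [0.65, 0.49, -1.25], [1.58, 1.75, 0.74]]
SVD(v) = [[-0.21, 0.45, 0.87], [0.27, -0.82, 0.5], [0.94, 0.34, 0.05]] @ diag([2.5664127773314775, 1.6014909880918, 0.04185775209543274]) @ [[0.69, 0.72, 0.08], [-0.14, 0.02, 0.99], [-0.71, 0.69, -0.12]]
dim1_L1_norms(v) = [1.52, 2.39, 4.07]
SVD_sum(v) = [[-0.37, -0.39, -0.05],  [0.48, 0.5, 0.06],  [1.66, 1.74, 0.2]] + [[-0.10, 0.01, 0.72], [0.19, -0.03, -1.31], [-0.08, 0.01, 0.54]] + [[-0.03, 0.03, -0.00], [-0.01, 0.01, -0.00], [-0.00, 0.0, -0.00]]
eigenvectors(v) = [[0.73+0.00j, -0.38+0.00j, -0.38-0.00j], [(-0.68+0j), (0.71+0j), (0.71-0j)], [(0.04+0j), (-0.17-0.57j), -0.17+0.57j]]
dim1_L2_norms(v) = [0.91, 1.49, 2.47]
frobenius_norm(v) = 3.03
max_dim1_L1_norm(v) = 4.07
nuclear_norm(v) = 4.21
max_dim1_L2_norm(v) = 2.47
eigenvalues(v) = [(-0.14+0j), (0.44+1.02j), (0.44-1.02j)]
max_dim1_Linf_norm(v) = 1.75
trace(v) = 0.73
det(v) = -0.17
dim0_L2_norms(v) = [1.78, 1.85, 1.6]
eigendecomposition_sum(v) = [[(-0.28+0j), -0.15-0.00j, (-0+0j)], [0.26-0.00j, (0.14+0j), -0j], [(-0.01+0j), -0.01-0.00j, (-0+0j)]] + [[(-0.11-0.56j), -0.10-0.61j, (0.34-0.15j)], [0.19+1.04j, 0.17+1.13j, -0.63+0.27j], [0.80-0.40j, (0.88-0.41j), (0.37+0.44j)]] + [[(-0.11+0.56j),(-0.1+0.61j),0.34+0.15j],[0.19-1.04j,0.17-1.13j,(-0.63-0.27j)],[0.80+0.40j,0.88+0.41j,(0.37-0.44j)]]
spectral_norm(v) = 2.57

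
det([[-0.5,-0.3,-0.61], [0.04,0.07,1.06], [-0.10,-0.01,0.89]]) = 0.002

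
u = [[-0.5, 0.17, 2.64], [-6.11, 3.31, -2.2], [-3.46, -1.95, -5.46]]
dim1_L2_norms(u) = [2.69, 7.29, 6.75]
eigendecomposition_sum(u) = [[(0.23+0j), -0.24+0.00j, 0.12+0.00j], [-3.41-0.00j, 3.57-0.00j, (-1.76-0j)], [0.61+0.00j, (-0.64+0j), 0.32+0.00j]] + [[(-0.36+2.9j), (0.2+0.51j), (1.26+1.76j)], [-1.35+1.02j, (-0.13+0.29j), -0.22+1.23j], [-2.04-3.55j, -0.65-0.40j, -2.89-0.90j]] + [[(-0.36-2.9j), 0.20-0.51j, 1.26-1.76j], [(-1.35-1.02j), -0.13-0.29j, -0.22-1.23j], [-2.04+3.55j, -0.65+0.40j, (-2.89+0.9j)]]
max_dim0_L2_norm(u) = 7.04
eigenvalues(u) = [(4.11+0j), (-3.38+2.29j), (-3.38-2.29j)]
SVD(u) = [[0.15, 0.38, 0.92], [-0.73, 0.66, -0.16], [-0.67, -0.65, 0.37]] @ diag([8.82146503947667, 5.080182316182767, 1.5283658566046119]) @ [[0.76, -0.12, 0.64], [-0.39, 0.69, 0.6], [-0.52, -0.71, 0.48]]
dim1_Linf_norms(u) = [2.64, 6.11, 5.46]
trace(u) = -2.65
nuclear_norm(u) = 15.43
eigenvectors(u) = [[-0.06+0.00j, -0.44-0.33j, (-0.44+0.33j)], [0.98+0.00j, (-0.04-0.32j), (-0.04+0.32j)], [(-0.18+0j), 0.77+0.00j, 0.77-0.00j]]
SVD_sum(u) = [[0.97,-0.16,0.82], [-4.91,0.81,-4.12], [-4.46,0.73,-3.74]] + [[-0.75,1.32,1.15], [-1.32,2.33,2.03], [1.29,-2.28,-1.99]] + [[-0.72,-0.99,0.67],  [0.12,0.17,-0.11],  [-0.29,-0.4,0.27]]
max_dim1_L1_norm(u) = 11.62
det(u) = 68.49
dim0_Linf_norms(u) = [6.11, 3.31, 5.46]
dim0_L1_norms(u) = [10.07, 5.43, 10.3]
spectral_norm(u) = 8.82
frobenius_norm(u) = 10.29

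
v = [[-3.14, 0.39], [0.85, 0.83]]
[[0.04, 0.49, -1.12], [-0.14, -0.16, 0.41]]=v@[[-0.03, -0.16, 0.37], [-0.14, -0.03, 0.12]]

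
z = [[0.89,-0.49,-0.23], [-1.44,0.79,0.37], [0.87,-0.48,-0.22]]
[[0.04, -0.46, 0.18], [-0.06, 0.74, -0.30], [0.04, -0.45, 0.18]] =z @ [[0.01, -0.41, 0.18],  [-0.06, 0.25, -0.10],  [0.01, -0.12, 0.11]]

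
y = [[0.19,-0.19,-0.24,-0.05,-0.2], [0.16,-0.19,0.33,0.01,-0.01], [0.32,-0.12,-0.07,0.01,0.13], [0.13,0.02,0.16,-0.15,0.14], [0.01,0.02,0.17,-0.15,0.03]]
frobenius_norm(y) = 0.79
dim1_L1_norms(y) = [0.87, 0.7, 0.65, 0.6, 0.38]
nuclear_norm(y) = 1.48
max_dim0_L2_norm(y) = 0.48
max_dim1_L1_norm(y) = 0.87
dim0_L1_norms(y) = [0.81, 0.54, 0.97, 0.37, 0.51]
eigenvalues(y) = [(0.1+0.38j), (0.1-0.38j), (-0.2+0.1j), (-0.2-0.1j), (0.01+0j)]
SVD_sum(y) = [[-0.04, 0.02, -0.06, 0.02, -0.02], [0.19, -0.10, 0.28, -0.07, 0.11], [0.09, -0.05, 0.13, -0.04, 0.05], [0.13, -0.06, 0.19, -0.05, 0.07], [0.08, -0.04, 0.12, -0.03, 0.05]] + [[0.26, -0.18, -0.21, 0.01, -0.08], [0.01, -0.01, -0.01, 0.0, -0.00], [0.19, -0.13, -0.15, 0.01, -0.06], [-0.03, 0.02, 0.02, -0.0, 0.01], [-0.07, 0.05, 0.06, -0.0, 0.02]] + [[-0.02, -0.04, 0.03, 0.02, -0.07],[-0.05, -0.08, 0.06, 0.03, -0.13],[0.04, 0.07, -0.06, -0.03, 0.11],[0.03, 0.05, -0.04, -0.02, 0.09],[-0.0, -0.0, 0.00, 0.0, -0.0]] + [[-0.00, 0.01, -0.01, -0.09, -0.03], [0.0, -0.01, 0.0, 0.05, 0.02], [0.0, -0.01, 0.0, 0.07, 0.02], [-0.0, 0.01, -0.01, -0.08, -0.03], [-0.0, 0.02, -0.01, -0.11, -0.04]] + [[0.0, 0.00, 0.0, 0.0, -0.00], [0.00, 0.0, 0.00, 0.0, -0.00], [-0.0, -0.00, -0.00, -0.0, 0.0], [0.0, 0.0, 0.0, 0.0, -0.00], [-0.0, -0.00, -0.0, -0.00, 0.0]]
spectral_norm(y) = 0.51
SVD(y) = [[0.16, 0.79, 0.33, -0.49, -0.12],[-0.72, 0.05, 0.63, 0.28, -0.07],[-0.34, 0.57, -0.56, 0.36, 0.34],[-0.49, -0.08, -0.43, -0.42, -0.63],[-0.32, -0.21, 0.00, -0.61, 0.69]] @ diag([0.514735083011093, 0.4905549726803231, 0.27289513955123046, 0.1987955375389717, 0.00349144097420877]) @ [[-0.51,0.26,-0.74,0.20,-0.28], [0.67,-0.47,-0.54,0.02,-0.21], [-0.27,-0.45,0.36,0.18,-0.75], [0.03,-0.12,0.06,0.94,0.32], [-0.47,-0.7,-0.15,-0.22,0.46]]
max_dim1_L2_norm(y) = 0.42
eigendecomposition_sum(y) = [[0.11+0.15j, (-0.07-0.04j), (-0.15+0.12j), (-0.04-0.03j), -0.07+0.11j], [(0.12-0.08j), -0.04+0.06j, (0.08+0.12j), -0.03+0.03j, 0.08+0.06j], [(0.14-0.01j), (-0.06+0.03j), (0.01+0.14j), -0.04+0.01j, 0.04+0.09j], [0.07-0.06j, -0.02+0.04j, (0.07+0.07j), -0.02+0.02j, (0.06+0.03j)], [(0.03-0.04j), -0.01+0.02j, 0.04+0.03j, -0.01+0.01j, 0.03+0.01j]] + [[0.11-0.15j, (-0.07+0.04j), -0.15-0.12j, (-0.04+0.03j), (-0.07-0.11j)], [0.12+0.08j, -0.04-0.06j, 0.08-0.12j, (-0.03-0.03j), 0.08-0.06j], [0.14+0.01j, (-0.06-0.03j), 0.01-0.14j, -0.04-0.01j, (0.04-0.09j)], [0.07+0.06j, (-0.02-0.04j), (0.07-0.07j), (-0.02-0.02j), (0.06-0.03j)], [(0.03+0.04j), (-0.01-0.02j), (0.04-0.03j), (-0.01-0.01j), 0.03-0.01j]] + [[-0.01-0.02j, -0.02+0.02j, (0.03+0.04j), 0.01-0.06j, (-0.03-0.02j)], [(-0.04-0.06j), (-0.06+0.04j), 0.08+0.10j, 0.03-0.17j, (-0.08-0.04j)], [(0.02-0j), (-0-0.02j), -0.04+0.00j, 0.04+0.04j, (0.03-0.02j)], [(-0.01+0.03j), 0.03+0.01j, 0.01-0.05j, (-0.06+0.03j), 0.01+0.04j], [(-0.02+0.01j), 0.02+0.03j, 0.05-0.03j, (-0.07-0.02j), -0.02+0.03j]] + [[-0.01+0.02j, -0.02-0.02j, 0.03-0.04j, 0.01+0.06j, -0.03+0.02j], [-0.04+0.06j, (-0.06-0.04j), (0.08-0.1j), 0.03+0.17j, -0.08+0.04j], [(0.02+0j), (-0+0.02j), (-0.04-0j), 0.04-0.04j, (0.03+0.02j)], [-0.01-0.03j, (0.03-0.01j), 0.01+0.05j, (-0.06-0.03j), (0.01-0.04j)], [(-0.02-0.01j), 0.02-0.03j, 0.05+0.03j, -0.07+0.02j, -0.02-0.03j]] + [[0j, -0j, -0.00+0.00j, -0j, -0.00+0.00j], [0j, -0j, (-0+0j), 0.01-0.00j, (-0.01+0j)], [0.00+0.00j, 0.00-0.00j, (-0+0j), -0j, (-0+0j)], [0j, 0.00-0.00j, (-0+0j), 0.00-0.00j, -0.00+0.00j], [-0.00-0.00j, (-0+0j), -0j, (-0+0j), -0j]]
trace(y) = -0.19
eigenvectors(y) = [[(-0.63+0j),-0.63-0.00j,0.29+0.01j,(0.29-0.01j),-0.48+0.00j], [(-0.02+0.49j),(-0.02-0.49j),0.80+0.00j,(0.8-0j),-0.69+0.00j], [-0.27+0.39j,-0.27-0.39j,-0.14+0.22j,-0.14-0.22j,(-0.16+0j)], [0.03+0.34j,(0.03-0.34j),-0.21-0.25j,(-0.21+0.25j),(-0.23+0j)], [0.04+0.16j,(0.04-0.16j),0.02-0.32j,(0.02+0.32j),(0.47+0j)]]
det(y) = 0.00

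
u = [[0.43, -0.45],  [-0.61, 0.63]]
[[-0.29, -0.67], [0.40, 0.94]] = u @ [[0.97,-0.35], [1.57,1.15]]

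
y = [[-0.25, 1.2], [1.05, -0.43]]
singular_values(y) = [1.48, 0.78]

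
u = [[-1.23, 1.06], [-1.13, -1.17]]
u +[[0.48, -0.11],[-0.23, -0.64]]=[[-0.75, 0.95], [-1.36, -1.81]]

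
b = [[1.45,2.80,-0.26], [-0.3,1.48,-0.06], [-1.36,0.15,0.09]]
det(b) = -0.00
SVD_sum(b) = [[1.3, 2.87, -0.25], [0.5, 1.11, -0.10], [-0.18, -0.39, 0.03]] + [[0.15, -0.07, -0.01],[-0.80, 0.37, 0.04],[-1.18, 0.54, 0.06]] + [[-0.00, -0.00, -0.00],[0.0, 0.0, 0.00],[-0.00, -0.00, -0.00]]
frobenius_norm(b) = 3.76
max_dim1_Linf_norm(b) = 2.8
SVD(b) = [[-0.92,0.10,0.37], [-0.36,-0.56,-0.75], [0.13,-0.82,0.55]] @ diag([3.416000845712532, 1.5827944146375876, 0.0002511639423979479]) @ [[-0.41,-0.91,0.08], [0.91,-0.42,-0.04], [-0.07,-0.06,-1.00]]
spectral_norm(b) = 3.42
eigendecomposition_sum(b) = [[-0.00-0.00j, 0.00-0.00j, -0.00+0.00j], [-0.00-0.00j, -0j, (-0+0j)], [-0.00-0.00j, 0.00-0.00j, -0.00+0.00j]] + [[0.73+0.36j, (1.4-2.49j), (-0.13+0.11j)],[-0.15+0.22j, 0.74+0.56j, (-0.03-0.05j)],[-0.68+0.05j, (0.07+2.4j), 0.05-0.14j]] + [[(0.73-0.36j),1.40+2.49j,-0.13-0.11j],[(-0.15-0.22j),0.74-0.56j,(-0.03+0.05j)],[-0.68-0.05j,0.07-2.40j,0.05+0.14j]]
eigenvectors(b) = [[(-0.07+0j),(0.74+0j),0.74-0.00j], [-0.06+0.00j,(-0.03+0.24j),(-0.03-0.24j)], [-1.00+0.00j,(-0.53+0.32j),(-0.53-0.32j)]]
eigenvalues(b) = [(-0+0j), (1.51+0.79j), (1.51-0.79j)]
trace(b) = 3.02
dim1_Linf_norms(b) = [2.8, 1.48, 1.36]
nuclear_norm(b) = 5.00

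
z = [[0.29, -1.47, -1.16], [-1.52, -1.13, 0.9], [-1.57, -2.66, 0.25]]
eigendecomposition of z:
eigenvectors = [[-0.59, -0.84, 0.71], [-0.27, 0.53, -0.42], [-0.76, -0.13, 0.56]]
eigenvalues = [-1.89, 1.05, 0.25]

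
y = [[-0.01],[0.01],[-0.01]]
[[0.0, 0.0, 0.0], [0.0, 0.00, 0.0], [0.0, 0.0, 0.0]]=y @ [[0.0, 0.00, 0.00]]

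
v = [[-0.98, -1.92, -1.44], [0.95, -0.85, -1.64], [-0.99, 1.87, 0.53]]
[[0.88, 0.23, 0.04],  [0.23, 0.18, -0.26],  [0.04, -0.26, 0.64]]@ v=[[-0.68, -1.81, -1.62], [0.2, -1.08, -0.76], [-0.92, 1.34, 0.71]]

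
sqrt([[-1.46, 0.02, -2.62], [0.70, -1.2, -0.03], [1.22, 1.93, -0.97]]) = [[0.39+0.28j, 0.01-1.33j, (-1.61+0.61j)],[(0.43-0.22j), 0.55+1.02j, -0.02-0.47j],[(0.75+0.07j), 1.19-0.32j, (0.69+0.15j)]]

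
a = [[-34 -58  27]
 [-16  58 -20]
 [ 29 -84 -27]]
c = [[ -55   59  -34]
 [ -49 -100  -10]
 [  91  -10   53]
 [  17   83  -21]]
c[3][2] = -21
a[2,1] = -84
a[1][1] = 58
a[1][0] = -16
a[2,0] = 29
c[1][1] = -100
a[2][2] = -27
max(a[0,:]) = 27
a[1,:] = [-16, 58, -20]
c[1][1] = -100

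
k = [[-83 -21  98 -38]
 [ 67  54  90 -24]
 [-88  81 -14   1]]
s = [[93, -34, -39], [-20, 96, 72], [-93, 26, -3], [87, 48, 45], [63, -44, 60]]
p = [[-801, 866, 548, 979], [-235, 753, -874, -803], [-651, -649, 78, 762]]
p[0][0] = -801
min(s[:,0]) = -93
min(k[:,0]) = -88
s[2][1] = 26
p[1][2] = -874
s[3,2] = 45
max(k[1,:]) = 90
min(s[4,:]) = -44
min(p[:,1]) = -649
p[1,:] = [-235, 753, -874, -803]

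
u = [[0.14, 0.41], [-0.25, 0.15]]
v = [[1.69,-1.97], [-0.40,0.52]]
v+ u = [[1.83, -1.56],[-0.65, 0.67]]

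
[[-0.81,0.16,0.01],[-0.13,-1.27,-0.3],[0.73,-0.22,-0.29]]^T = [[-0.81, -0.13, 0.73], [0.16, -1.27, -0.22], [0.01, -0.30, -0.29]]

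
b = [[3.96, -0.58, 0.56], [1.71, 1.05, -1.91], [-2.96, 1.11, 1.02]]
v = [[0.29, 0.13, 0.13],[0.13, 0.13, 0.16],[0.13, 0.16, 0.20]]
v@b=[[0.99, 0.11, 0.05], [0.26, 0.24, -0.01], [0.2, 0.31, -0.03]]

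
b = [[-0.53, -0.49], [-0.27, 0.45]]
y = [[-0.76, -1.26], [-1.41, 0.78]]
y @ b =[[0.74,  -0.19], [0.54,  1.04]]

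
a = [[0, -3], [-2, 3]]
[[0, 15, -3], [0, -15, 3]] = a @[[0, 0, 0], [0, -5, 1]]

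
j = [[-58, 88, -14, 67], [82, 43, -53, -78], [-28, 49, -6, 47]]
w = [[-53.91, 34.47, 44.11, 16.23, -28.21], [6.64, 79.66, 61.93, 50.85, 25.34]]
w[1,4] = 25.34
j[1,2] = -53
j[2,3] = 47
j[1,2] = -53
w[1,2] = 61.93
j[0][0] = -58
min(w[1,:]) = 6.64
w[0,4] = -28.21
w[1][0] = 6.64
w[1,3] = 50.85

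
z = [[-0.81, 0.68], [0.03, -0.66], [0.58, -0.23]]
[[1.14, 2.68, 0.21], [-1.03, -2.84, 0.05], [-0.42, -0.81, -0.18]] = z @ [[-0.11, 0.32, -0.34], [1.55, 4.32, -0.09]]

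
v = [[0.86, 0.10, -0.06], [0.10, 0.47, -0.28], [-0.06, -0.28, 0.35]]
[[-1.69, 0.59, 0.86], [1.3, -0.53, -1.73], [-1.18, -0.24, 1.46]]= v @ [[-2.35, 0.83, 1.47], [1.94, -3.09, -2.61], [-2.22, -3.01, 2.34]]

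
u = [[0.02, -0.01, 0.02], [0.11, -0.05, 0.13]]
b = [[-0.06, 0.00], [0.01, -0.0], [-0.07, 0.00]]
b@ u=[[-0.00, 0.0, -0.0], [0.0, -0.0, 0.00], [-0.0, 0.00, -0.0]]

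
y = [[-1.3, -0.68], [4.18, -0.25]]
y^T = [[-1.30, 4.18],[-0.68, -0.25]]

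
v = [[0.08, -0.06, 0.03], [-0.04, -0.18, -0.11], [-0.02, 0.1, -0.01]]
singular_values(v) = [0.23, 0.12, 0.03]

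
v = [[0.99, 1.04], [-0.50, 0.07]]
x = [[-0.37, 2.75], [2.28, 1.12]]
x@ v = [[-1.74,-0.19], [1.70,2.45]]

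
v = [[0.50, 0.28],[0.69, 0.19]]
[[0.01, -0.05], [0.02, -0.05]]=v @ [[0.05, -0.04],[-0.05, -0.10]]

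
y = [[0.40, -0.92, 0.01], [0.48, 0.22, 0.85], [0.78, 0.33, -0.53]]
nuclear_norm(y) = 3.00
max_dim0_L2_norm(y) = 1.0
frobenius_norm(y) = 1.73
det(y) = -1.00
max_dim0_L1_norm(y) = 1.66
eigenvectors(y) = [[(0.67+0j),0.67-0.00j,(-0.31+0j)], [(-0.1-0.62j),(-0.1+0.62j),-0.46+0.00j], [(0.19-0.34j),(0.19+0.34j),0.83+0.00j]]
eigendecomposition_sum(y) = [[(0.25+0.38j), -0.39+0.17j, (-0.12+0.23j)], [0.31-0.29j, 0.22+0.33j, (0.23+0.08j)], [0.26-0.02j, (-0.03+0.24j), (0.08+0.13j)]] + [[(0.25-0.38j), -0.39-0.17j, -0.12-0.23j], [0.31+0.29j, 0.22-0.33j, 0.23-0.08j], [0.26+0.02j, -0.03-0.24j, (0.08-0.13j)]] + [[-0.09-0.00j,  (-0.14-0j),  0.26-0.00j],[-0.14-0.00j,  -0.21-0.00j,  0.38-0.00j],[0.26+0.00j,  (0.38+0j),  (-0.7+0j)]]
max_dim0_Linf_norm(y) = 0.92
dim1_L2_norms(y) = [1.0, 1.0, 1.0]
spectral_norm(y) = 1.00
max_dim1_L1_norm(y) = 1.64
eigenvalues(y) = [(0.55+0.84j), (0.55-0.84j), (-1+0j)]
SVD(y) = [[0.84,-0.52,0.16],  [-0.39,-0.79,-0.48],  [0.38,0.34,-0.86]] @ diag([1.004374095852326, 1.0007837081763575, 0.997829967995351]) @ [[0.44, -0.73, -0.52], [-0.32, 0.41, -0.85], [-0.84, -0.54, 0.05]]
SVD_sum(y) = [[0.37, -0.62, -0.44], [-0.17, 0.29, 0.20], [0.17, -0.28, -0.20]] + [[0.16, -0.21, 0.44], [0.25, -0.33, 0.67], [-0.11, 0.14, -0.29]] + [[-0.14, -0.09, 0.01], [0.40, 0.26, -0.02], [0.72, 0.46, -0.04]]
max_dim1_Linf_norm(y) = 0.92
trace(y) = 0.09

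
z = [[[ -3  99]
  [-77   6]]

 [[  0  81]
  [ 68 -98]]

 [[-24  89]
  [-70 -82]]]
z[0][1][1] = 6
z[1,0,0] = 0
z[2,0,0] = -24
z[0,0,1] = 99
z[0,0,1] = 99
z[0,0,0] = -3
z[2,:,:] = [[-24, 89], [-70, -82]]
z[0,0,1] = 99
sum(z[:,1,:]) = -253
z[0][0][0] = -3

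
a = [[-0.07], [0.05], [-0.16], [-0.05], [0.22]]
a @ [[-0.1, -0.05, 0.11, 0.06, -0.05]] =[[0.01, 0.00, -0.01, -0.0, 0.00], [-0.01, -0.0, 0.01, 0.00, -0.0], [0.02, 0.01, -0.02, -0.01, 0.01], [0.01, 0.00, -0.01, -0.00, 0.00], [-0.02, -0.01, 0.02, 0.01, -0.01]]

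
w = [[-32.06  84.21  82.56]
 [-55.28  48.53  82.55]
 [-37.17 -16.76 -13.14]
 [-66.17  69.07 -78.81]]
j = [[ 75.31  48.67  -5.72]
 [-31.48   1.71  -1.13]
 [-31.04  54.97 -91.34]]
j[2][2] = -91.34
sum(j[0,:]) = 118.26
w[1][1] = 48.53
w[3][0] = -66.17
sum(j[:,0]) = 12.79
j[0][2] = -5.72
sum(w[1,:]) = 75.8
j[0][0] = 75.31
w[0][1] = 84.21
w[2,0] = -37.17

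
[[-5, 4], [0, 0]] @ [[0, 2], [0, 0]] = [[0, -10], [0, 0]]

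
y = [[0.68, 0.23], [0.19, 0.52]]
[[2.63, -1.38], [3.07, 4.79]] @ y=[[1.53, -0.11], [3.0, 3.20]]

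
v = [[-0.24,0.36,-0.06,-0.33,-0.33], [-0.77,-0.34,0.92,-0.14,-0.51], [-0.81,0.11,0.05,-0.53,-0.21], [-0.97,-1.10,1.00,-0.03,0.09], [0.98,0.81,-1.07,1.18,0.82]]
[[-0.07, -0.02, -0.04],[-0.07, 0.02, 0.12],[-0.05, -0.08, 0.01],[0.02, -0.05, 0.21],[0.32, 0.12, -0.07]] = v @ [[-0.11, 0.06, -0.09], [0.0, 0.10, -0.08], [-0.09, 0.12, 0.04], [0.23, 0.09, 0.11], [0.07, 0.0, -0.01]]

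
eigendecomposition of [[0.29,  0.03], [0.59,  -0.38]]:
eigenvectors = [[0.76, -0.04], [0.65, 1.0]]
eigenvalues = [0.32, -0.41]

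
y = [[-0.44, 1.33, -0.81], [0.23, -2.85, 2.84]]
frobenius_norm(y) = 4.34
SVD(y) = [[-0.36, 0.93], [0.93, 0.36]] @ diag([4.316820245958409, 0.4739862488338526]) @ [[0.09, -0.73, 0.68], [-0.69, 0.45, 0.57]]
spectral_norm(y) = 4.32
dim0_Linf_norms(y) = [0.44, 2.85, 2.84]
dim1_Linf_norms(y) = [1.33, 2.85]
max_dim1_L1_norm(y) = 5.92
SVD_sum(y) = [[-0.13,1.13,-1.06], [0.35,-2.93,2.74]] + [[-0.31, 0.20, 0.25], [-0.12, 0.08, 0.1]]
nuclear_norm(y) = 4.79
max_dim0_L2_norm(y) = 3.15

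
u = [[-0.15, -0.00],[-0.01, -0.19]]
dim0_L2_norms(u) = [0.15, 0.19]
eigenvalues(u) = [-0.19, -0.15]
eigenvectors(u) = [[0.0, 0.97],[1.0, -0.24]]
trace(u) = -0.34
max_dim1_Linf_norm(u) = 0.19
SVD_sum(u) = [[-0.0, -0.02], [-0.03, -0.19]] + [[-0.15, 0.02], [0.02, -0.0]]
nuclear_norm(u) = 0.34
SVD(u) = [[0.11, 0.99], [0.99, -0.11]] @ diag([0.19068904164503778, 0.1494579853888612]) @ [[-0.14, -0.99], [-0.99, 0.14]]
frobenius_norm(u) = 0.24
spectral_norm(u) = 0.19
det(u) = 0.03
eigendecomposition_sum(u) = [[-0.0, -0.0], [-0.05, -0.19]] + [[-0.15, -0.0], [0.04, -0.00]]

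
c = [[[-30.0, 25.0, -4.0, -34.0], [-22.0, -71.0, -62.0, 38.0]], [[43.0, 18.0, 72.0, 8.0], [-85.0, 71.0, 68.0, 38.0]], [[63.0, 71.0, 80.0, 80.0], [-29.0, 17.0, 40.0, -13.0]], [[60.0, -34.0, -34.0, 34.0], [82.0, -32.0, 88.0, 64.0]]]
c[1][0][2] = 72.0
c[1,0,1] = 18.0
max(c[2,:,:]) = 80.0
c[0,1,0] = -22.0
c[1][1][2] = 68.0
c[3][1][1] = -32.0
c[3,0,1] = -34.0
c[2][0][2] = 80.0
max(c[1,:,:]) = 72.0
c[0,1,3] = 38.0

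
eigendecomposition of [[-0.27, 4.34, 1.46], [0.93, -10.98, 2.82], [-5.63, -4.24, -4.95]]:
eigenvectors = [[(0.45+0.32j),(0.45-0.32j),(-0.41+0j)], [-0.19+0.10j,(-0.19-0.1j),(0.88+0j)], [-0.81+0.00j,-0.81-0.00j,0.26+0.00j]]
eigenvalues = [(-2.81+2.74j), (-2.81-2.74j), (-10.59+0j)]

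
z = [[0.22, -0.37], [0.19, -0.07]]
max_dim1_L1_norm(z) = 0.59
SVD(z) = [[-0.93, -0.37], [-0.37, 0.93]] @ diag([0.460531142471475, 0.11921017915395477]) @ [[-0.6, 0.8], [0.8, 0.60]]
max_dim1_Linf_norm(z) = 0.37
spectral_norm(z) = 0.46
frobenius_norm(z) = 0.48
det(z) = 0.05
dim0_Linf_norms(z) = [0.22, 0.37]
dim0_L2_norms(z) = [0.29, 0.38]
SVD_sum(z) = [[0.26,-0.34], [0.10,-0.14]] + [[-0.04, -0.03], [0.09, 0.07]]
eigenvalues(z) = [(0.08+0.22j), (0.08-0.22j)]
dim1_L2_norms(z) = [0.43, 0.2]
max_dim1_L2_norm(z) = 0.43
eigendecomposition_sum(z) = [[(0.11+0.09j),-0.18+0.06j], [0.10-0.03j,-0.03+0.14j]] + [[(0.11-0.09j), -0.18-0.06j], [(0.1+0.03j), -0.03-0.14j]]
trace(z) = 0.15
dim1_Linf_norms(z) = [0.37, 0.19]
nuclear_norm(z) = 0.58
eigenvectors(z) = [[(0.81+0j), 0.81-0.00j], [0.32-0.49j, 0.32+0.49j]]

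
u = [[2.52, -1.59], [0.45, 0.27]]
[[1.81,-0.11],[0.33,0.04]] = u @ [[0.73, 0.02], [0.02, 0.10]]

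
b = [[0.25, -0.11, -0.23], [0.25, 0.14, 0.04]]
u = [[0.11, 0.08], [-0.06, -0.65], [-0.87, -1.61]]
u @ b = [[0.05, -0.0, -0.02],[-0.18, -0.08, -0.01],[-0.62, -0.13, 0.14]]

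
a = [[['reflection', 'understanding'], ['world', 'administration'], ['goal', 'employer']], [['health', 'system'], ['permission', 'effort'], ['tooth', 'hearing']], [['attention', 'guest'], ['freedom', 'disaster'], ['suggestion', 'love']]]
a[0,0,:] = ['reflection', 'understanding']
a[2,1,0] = 'freedom'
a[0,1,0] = 'world'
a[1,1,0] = 'permission'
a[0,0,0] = 'reflection'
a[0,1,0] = 'world'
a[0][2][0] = 'goal'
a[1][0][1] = 'system'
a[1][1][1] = 'effort'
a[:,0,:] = [['reflection', 'understanding'], ['health', 'system'], ['attention', 'guest']]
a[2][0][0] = 'attention'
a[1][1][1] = 'effort'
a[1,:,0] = ['health', 'permission', 'tooth']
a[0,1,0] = 'world'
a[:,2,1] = ['employer', 'hearing', 'love']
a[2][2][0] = 'suggestion'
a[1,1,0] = 'permission'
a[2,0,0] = 'attention'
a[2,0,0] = 'attention'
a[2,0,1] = 'guest'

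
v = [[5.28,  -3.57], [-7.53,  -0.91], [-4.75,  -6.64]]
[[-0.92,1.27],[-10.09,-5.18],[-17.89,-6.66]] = v@[[1.11, 0.62], [1.90, 0.56]]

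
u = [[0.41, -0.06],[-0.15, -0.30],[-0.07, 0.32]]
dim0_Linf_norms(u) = [0.41, 0.32]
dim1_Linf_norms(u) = [0.41, 0.3, 0.32]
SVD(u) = [[-0.71, 0.61],[-0.28, -0.71],[0.64, 0.36]] @ diag([0.44470840383005433, 0.4401527411739309]) @ [[-0.66, 0.75], [0.75, 0.66]]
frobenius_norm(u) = 0.63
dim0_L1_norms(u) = [0.63, 0.68]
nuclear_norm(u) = 0.88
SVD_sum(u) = [[0.21, -0.24], [0.08, -0.09], [-0.19, 0.21]] + [[0.2,0.18],[-0.23,-0.21],[0.12,0.11]]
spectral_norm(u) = 0.44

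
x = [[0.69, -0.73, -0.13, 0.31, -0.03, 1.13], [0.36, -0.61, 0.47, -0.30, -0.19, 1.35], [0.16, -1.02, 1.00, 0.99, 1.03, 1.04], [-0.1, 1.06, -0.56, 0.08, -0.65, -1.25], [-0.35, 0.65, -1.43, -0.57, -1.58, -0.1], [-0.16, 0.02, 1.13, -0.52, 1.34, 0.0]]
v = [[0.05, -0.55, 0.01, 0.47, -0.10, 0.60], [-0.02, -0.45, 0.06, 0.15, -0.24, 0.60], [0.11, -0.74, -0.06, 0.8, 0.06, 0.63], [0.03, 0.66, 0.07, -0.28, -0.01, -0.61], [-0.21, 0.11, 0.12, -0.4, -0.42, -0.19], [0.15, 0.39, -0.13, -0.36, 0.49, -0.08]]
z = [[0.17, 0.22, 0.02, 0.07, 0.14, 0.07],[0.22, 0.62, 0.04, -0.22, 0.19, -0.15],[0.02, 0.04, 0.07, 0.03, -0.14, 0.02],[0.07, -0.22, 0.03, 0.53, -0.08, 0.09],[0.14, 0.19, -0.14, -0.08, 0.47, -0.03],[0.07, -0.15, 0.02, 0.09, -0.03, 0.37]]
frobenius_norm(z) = 1.23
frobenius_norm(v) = 2.25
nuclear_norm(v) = 3.49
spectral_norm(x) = 3.88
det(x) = -0.54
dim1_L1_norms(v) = [1.78, 1.52, 2.4, 1.66, 1.45, 1.6]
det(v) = 0.00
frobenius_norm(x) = 4.74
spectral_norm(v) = 2.04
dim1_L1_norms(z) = [0.69, 1.44, 0.32, 1.02, 1.05, 0.73]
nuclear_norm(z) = 2.25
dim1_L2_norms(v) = [0.95, 0.8, 1.27, 0.94, 0.67, 0.75]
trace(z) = 2.23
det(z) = -0.00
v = x @ z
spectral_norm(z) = 0.98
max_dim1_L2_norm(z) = 0.74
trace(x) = -0.42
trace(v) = -1.24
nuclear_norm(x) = 8.61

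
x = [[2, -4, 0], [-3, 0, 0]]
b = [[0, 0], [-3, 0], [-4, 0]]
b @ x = [[0, 0, 0], [-6, 12, 0], [-8, 16, 0]]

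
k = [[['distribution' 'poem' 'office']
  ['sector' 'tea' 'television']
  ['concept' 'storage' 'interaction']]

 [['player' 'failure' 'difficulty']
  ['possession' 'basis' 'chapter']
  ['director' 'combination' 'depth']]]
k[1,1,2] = 'chapter'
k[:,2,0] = ['concept', 'director']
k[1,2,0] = 'director'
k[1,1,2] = 'chapter'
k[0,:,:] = [['distribution', 'poem', 'office'], ['sector', 'tea', 'television'], ['concept', 'storage', 'interaction']]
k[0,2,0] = 'concept'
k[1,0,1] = 'failure'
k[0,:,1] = ['poem', 'tea', 'storage']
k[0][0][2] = 'office'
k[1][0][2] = 'difficulty'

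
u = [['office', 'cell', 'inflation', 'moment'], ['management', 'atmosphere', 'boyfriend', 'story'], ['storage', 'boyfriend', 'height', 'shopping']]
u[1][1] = 'atmosphere'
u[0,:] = ['office', 'cell', 'inflation', 'moment']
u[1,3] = 'story'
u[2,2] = 'height'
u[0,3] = 'moment'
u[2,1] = 'boyfriend'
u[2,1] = 'boyfriend'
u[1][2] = 'boyfriend'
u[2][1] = 'boyfriend'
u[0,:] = ['office', 'cell', 'inflation', 'moment']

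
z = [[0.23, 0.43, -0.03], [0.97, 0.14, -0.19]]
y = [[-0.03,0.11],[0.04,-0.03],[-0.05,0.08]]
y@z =[[0.1, 0.00, -0.02], [-0.02, 0.01, 0.00], [0.07, -0.01, -0.01]]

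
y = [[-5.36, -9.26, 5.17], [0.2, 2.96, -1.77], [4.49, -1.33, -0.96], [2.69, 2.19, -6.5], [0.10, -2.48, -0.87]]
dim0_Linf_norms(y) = [5.36, 9.26, 6.5]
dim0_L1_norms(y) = [12.84, 18.22, 15.27]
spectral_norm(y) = 13.88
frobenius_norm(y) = 15.40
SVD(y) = [[-0.85, -0.27, 0.30], [0.23, 0.22, 0.21], [0.12, -0.69, -0.64], [0.46, -0.50, 0.65], [-0.08, -0.40, 0.21]] @ diag([13.879104146635882, 5.530036274925299, 3.73896601814525]) @ [[0.46, 0.69, -0.56], [-0.54, 0.72, 0.44], [-0.71, -0.10, -0.70]]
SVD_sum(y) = [[-5.37, -8.08, 6.6], [1.43, 2.15, -1.76], [0.77, 1.16, -0.94], [2.93, 4.4, -3.60], [-0.54, -0.81, 0.66]] + [[0.80, -1.07, -0.66],[-0.66, 0.89, 0.55],[2.03, -2.72, -1.68],[1.47, -1.97, -1.22],[1.19, -1.60, -0.98]] + [[-0.79, -0.11, -0.77], [-0.57, -0.08, -0.56], [1.69, 0.24, 1.66], [-1.71, -0.24, -1.68], [-0.55, -0.08, -0.55]]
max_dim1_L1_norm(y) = 19.79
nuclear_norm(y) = 23.15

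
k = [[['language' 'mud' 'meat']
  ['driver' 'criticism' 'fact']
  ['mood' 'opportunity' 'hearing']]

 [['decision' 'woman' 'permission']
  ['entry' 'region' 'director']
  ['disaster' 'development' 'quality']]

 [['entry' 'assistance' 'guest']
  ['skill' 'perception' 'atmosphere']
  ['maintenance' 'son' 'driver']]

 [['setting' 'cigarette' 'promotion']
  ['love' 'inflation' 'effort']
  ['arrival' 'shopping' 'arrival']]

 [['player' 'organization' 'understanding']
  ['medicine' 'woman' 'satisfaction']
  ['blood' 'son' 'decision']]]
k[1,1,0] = 'entry'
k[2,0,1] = 'assistance'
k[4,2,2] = 'decision'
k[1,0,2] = 'permission'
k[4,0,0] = 'player'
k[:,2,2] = ['hearing', 'quality', 'driver', 'arrival', 'decision']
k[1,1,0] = 'entry'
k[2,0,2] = 'guest'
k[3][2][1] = 'shopping'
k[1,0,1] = 'woman'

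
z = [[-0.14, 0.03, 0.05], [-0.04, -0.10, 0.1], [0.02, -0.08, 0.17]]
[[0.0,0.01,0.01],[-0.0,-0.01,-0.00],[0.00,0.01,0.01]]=z@[[0.00, 0.03, 0.02], [0.03, 0.21, 0.17], [0.02, 0.17, 0.13]]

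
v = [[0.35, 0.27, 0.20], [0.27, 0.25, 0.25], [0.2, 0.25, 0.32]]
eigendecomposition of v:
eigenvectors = [[-0.61,-0.68,0.42], [-0.56,-0.0,-0.83], [-0.56,0.73,0.38]]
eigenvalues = [0.79, 0.13, -0.0]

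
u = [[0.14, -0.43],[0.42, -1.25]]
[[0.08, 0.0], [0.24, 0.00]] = u@[[0.19, -0.17],[-0.13, -0.06]]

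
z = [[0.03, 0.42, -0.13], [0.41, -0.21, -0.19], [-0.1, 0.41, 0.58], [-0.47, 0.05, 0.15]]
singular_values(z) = [0.89, 0.51, 0.39]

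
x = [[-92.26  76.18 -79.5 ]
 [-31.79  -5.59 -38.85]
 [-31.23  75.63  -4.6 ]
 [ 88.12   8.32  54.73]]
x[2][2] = -4.6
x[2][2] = -4.6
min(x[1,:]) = -38.85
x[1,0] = -31.79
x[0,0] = -92.26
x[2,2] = -4.6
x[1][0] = -31.79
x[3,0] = 88.12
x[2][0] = -31.23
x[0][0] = -92.26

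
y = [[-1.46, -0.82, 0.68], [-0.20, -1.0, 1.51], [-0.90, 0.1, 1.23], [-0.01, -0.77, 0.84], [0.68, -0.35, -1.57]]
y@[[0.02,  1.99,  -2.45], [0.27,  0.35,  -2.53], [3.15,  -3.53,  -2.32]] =[[1.89, -5.59, 4.07], [4.48, -6.08, -0.48], [3.88, -6.1, -0.9], [2.44, -3.25, 0.02], [-5.03, 6.77, 2.86]]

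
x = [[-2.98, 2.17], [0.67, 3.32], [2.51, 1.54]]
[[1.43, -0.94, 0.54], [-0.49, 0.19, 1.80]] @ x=[[-3.54, 0.81], [6.11, 2.34]]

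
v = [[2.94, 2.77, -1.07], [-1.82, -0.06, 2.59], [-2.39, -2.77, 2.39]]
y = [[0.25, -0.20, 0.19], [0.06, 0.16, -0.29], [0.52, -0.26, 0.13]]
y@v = [[0.64, 0.18, -0.33],  [0.58, 0.96, -0.34],  [1.69, 1.10, -0.92]]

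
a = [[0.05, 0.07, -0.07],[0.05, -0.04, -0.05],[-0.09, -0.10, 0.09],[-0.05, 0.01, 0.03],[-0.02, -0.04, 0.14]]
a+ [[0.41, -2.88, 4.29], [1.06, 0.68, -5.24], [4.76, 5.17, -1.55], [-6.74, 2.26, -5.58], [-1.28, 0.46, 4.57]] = [[0.46,  -2.81,  4.22], [1.11,  0.64,  -5.29], [4.67,  5.07,  -1.46], [-6.79,  2.27,  -5.55], [-1.3,  0.42,  4.71]]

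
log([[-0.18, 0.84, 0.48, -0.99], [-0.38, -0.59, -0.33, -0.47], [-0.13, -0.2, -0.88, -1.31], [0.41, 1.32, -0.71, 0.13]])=[[(0.77+0.4j), 4.66+0.72j, -1.42-1.44j, -0.65-0.83j], [(-0.98-0.32j), -1.25-0.57j, (0.37+1.15j), -0.97+0.67j], [-0.73-0.79j, 0.07-1.42j, 0.01+2.86j, (-0.63+1.65j)], [(0.68-0.22j), (0.82-0.4j), (0.03+0.79j), (0.17+0.46j)]]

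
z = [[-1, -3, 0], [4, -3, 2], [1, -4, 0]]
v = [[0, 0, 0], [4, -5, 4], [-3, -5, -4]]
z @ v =[[-12, 15, -12], [-18, 5, -20], [-16, 20, -16]]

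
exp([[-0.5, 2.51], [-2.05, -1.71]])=[[-0.12, 0.31], [-0.25, -0.27]]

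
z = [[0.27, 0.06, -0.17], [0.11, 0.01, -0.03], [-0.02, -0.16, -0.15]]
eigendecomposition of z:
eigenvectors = [[-0.93, -0.48, 0.39],[-0.34, 0.51, -0.11],[0.16, -0.72, 0.91]]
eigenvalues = [0.32, -0.05, -0.14]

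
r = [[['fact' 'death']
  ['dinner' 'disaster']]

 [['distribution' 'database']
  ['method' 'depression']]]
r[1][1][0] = 'method'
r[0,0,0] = 'fact'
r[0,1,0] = 'dinner'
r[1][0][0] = 'distribution'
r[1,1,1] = 'depression'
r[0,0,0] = 'fact'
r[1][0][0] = 'distribution'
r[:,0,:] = [['fact', 'death'], ['distribution', 'database']]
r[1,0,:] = ['distribution', 'database']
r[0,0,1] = 'death'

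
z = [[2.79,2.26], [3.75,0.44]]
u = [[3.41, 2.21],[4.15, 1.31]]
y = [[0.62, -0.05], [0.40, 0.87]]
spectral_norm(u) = 5.90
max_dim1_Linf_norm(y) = 0.87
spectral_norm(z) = 5.01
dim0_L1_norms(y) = [1.02, 0.92]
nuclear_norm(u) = 6.70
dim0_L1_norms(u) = [7.56, 3.52]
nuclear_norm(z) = 6.45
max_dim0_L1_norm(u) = 7.56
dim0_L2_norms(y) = [0.74, 0.87]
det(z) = -7.25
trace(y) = 1.49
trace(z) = 3.23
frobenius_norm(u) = 5.95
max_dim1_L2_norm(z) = 3.78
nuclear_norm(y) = 1.56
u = y + z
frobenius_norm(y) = 1.14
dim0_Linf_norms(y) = [0.62, 0.87]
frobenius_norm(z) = 5.21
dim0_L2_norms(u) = [5.37, 2.57]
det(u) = -4.70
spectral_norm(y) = 0.99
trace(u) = 4.72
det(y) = 0.56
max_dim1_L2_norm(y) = 0.96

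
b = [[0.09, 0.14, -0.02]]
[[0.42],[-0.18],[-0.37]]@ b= [[0.04, 0.06, -0.01], [-0.02, -0.03, 0.0], [-0.03, -0.05, 0.01]]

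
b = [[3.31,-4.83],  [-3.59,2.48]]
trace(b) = 5.79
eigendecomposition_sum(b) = [[3.89,-4.09], [-3.04,3.19]] + [[-0.58,-0.74], [-0.55,-0.71]]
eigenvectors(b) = [[0.79, 0.72], [-0.62, 0.69]]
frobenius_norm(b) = 7.30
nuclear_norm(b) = 8.46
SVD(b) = [[-0.81, 0.59], [0.59, 0.81]] @ diag([7.19105087132658, 1.2697587826013483]) @ [[-0.67, 0.75], [-0.75, -0.67]]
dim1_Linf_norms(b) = [4.83, 3.59]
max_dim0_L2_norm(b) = 5.43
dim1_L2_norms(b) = [5.86, 4.36]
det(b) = -9.13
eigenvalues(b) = [7.08, -1.29]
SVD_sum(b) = [[3.87, -4.33], [-2.83, 3.16]] + [[-0.56,-0.5], [-0.76,-0.68]]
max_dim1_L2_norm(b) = 5.86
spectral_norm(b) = 7.19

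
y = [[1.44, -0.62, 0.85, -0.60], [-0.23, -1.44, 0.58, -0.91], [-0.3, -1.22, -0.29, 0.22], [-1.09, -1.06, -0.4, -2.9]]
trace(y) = -3.19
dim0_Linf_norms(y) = [1.44, 1.44, 0.85, 2.9]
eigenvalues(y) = [(-3.55+0j), (1.46+0j), (-0.55+0.8j), (-0.55-0.8j)]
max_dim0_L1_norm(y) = 4.63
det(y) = -4.88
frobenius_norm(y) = 4.41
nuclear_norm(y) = 7.54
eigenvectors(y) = [[-0.14+0.00j, -0.96+0.00j, 0.22+0.14j, (0.22-0.14j)], [(-0.38+0j), 0.04+0.00j, -0.21+0.43j, (-0.21-0.43j)], [(-0.09+0j), 0.16+0.00j, -0.79+0.00j, (-0.79-0j)], [(-0.91+0j), (0.22+0j), 0.03-0.27j, (0.03+0.27j)]]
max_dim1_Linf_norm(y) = 2.9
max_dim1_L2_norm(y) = 3.3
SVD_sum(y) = [[-0.11, -0.21, -0.01, -0.34], [-0.4, -0.75, -0.02, -1.26], [-0.13, -0.25, -0.01, -0.42], [-0.84, -1.59, -0.05, -2.67]] + [[1.31, -0.74, 0.93, 0.01], [0.54, -0.31, 0.39, 0.00], [0.1, -0.06, 0.07, 0.0], [-0.44, 0.25, -0.31, -0.00]] + [[0.16, 0.35, 0.05, -0.26], [-0.2, -0.44, -0.07, 0.32], [-0.4, -0.87, -0.13, 0.65], [0.14, 0.30, 0.05, -0.22]] + [[0.08, -0.02, -0.13, -0.01],[-0.17, 0.05, 0.28, 0.02],[0.14, -0.04, -0.22, -0.01],[0.05, -0.01, -0.08, -0.01]]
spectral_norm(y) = 3.62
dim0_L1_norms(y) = [3.06, 4.34, 2.12, 4.63]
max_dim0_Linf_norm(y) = 2.9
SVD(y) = [[0.11, -0.88, 0.32, 0.33], [0.42, -0.36, -0.40, -0.73], [0.14, -0.07, -0.81, 0.56], [0.89, 0.3, 0.28, 0.21]] @ diag([3.617835501811971, 2.008443105993948, 1.4441516830529126, 0.46470258031321815]) @ [[-0.26, -0.49, -0.02, -0.83], [-0.74, 0.42, -0.53, -0.01], [0.35, 0.75, 0.11, -0.56], [0.51, -0.15, -0.84, -0.06]]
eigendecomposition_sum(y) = [[-0.10+0.00j, -0.24-0.00j, (0.02+0j), -0.43-0.00j], [(-0.28+0j), -0.65-0.00j, (0.04+0j), (-1.18-0j)], [(-0.07+0j), -0.16-0.00j, 0.01+0.00j, -0.29-0.00j], [-0.68+0.00j, -1.55-0.00j, 0.11+0.00j, (-2.81-0j)]] + [[1.52+0.00j, -0.54+0.00j, (0.57+0j), (-0.07+0j)],[(-0.07-0j), 0.02+0.00j, (-0.02-0j), 0.00+0.00j],[(-0.26-0j), 0.09+0.00j, (-0.1-0j), (0.01+0j)],[(-0.34-0j), 0.12+0.00j, -0.13-0.00j, (0.01+0j)]] + [[0.01-0.03j, 0.08+0.23j, (0.13-0.14j), -0.05-0.08j], [(0.06+0.02j), -0.41+0.19j, 0.28+0.21j, (0.13-0.11j)], [0.01+0.10j, -0.58-0.46j, (-0.1+0.56j), (0.25+0.12j)], [-0.04+0.00j, (0.18-0.18j), -0.19-0.06j, (-0.05+0.08j)]] + [[0.01+0.03j, 0.08-0.23j, 0.13+0.14j, (-0.05+0.08j)],[0.06-0.02j, (-0.41-0.19j), (0.28-0.21j), 0.13+0.11j],[(0.01-0.1j), (-0.58+0.46j), (-0.1-0.56j), 0.25-0.12j],[-0.04-0.00j, 0.18+0.18j, (-0.19+0.06j), -0.05-0.08j]]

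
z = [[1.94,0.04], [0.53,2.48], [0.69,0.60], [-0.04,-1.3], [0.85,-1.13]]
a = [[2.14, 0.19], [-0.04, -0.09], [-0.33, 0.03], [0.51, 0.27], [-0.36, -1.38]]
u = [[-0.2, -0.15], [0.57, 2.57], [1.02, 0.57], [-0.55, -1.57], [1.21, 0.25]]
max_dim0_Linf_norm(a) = 2.14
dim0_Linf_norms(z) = [1.94, 2.48]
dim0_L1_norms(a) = [3.38, 1.96]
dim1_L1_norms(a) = [2.33, 0.13, 0.36, 0.78, 1.74]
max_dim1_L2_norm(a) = 2.15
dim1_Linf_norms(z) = [1.94, 2.48, 0.69, 1.3, 1.13]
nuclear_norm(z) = 5.36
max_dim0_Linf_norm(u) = 2.57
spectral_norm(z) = 3.11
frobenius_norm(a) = 2.66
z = u + a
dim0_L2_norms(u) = [1.78, 3.08]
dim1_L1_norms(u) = [0.35, 3.14, 1.59, 2.12, 1.46]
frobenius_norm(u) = 3.56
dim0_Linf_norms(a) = [2.14, 1.38]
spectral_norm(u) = 3.29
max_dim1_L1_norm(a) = 2.33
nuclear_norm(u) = 4.64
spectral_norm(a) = 2.32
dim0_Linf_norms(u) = [1.21, 2.57]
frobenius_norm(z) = 3.84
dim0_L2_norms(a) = [2.25, 1.42]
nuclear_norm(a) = 3.63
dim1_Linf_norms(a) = [2.14, 0.09, 0.33, 0.51, 1.38]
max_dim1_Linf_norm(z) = 2.48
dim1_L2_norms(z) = [1.94, 2.54, 0.91, 1.3, 1.41]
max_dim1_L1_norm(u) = 3.14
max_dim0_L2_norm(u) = 3.08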